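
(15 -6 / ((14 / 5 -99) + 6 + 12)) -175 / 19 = 43580 / 7429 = 5.87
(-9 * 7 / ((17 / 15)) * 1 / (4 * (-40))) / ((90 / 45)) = 189 / 1088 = 0.17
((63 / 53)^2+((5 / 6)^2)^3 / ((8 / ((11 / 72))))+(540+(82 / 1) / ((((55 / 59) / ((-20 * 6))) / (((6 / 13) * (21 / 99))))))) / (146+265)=-58421834357410345 / 48803646128320512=-1.20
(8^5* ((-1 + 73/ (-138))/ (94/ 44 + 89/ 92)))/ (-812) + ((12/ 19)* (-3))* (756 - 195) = -37909784308/ 36344511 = -1043.07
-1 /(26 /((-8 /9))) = 4 /117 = 0.03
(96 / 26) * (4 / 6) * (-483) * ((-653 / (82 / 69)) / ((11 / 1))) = 348200496 / 5863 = 59389.48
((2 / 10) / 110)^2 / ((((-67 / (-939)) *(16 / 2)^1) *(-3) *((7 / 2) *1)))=-313 / 567490000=-0.00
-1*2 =-2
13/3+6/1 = 31/3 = 10.33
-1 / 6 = -0.17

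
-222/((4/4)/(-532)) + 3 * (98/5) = 590814/5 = 118162.80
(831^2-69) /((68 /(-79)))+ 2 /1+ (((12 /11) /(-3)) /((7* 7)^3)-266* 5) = -17677670853295 /22000363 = -803517.24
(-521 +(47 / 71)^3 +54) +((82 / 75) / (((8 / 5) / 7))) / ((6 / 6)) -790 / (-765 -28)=-460.93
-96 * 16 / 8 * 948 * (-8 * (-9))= -13105152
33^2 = 1089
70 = 70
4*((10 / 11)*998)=39920 / 11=3629.09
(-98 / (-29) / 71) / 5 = 0.01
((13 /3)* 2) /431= 26 /1293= 0.02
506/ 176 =23/ 8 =2.88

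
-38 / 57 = -2 / 3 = -0.67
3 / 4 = 0.75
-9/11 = -0.82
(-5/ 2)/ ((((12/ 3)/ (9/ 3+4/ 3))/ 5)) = -325/ 24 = -13.54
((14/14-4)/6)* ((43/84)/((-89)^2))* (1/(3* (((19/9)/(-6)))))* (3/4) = 387/16855888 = 0.00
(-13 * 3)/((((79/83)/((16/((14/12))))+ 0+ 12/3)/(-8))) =76.67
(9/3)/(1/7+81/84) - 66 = -1962/31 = -63.29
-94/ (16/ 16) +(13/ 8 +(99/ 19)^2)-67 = -381867/ 2888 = -132.23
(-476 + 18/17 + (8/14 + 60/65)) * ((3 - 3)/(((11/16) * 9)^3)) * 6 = 0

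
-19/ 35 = -0.54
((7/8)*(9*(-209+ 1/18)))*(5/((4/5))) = -658175/64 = -10283.98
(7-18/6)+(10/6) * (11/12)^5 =3791239/746496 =5.08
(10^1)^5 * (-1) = -100000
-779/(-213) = 779/213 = 3.66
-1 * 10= -10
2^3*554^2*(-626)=-1537035328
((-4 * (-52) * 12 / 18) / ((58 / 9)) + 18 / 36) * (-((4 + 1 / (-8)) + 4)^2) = -5068413 / 3712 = -1365.41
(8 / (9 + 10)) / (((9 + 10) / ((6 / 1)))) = 48 / 361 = 0.13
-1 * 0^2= 0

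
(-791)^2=625681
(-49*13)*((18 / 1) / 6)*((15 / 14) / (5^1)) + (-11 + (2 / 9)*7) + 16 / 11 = -82663 / 198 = -417.49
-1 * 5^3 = -125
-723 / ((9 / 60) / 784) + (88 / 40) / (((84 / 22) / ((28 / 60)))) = -1700495879 / 450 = -3778879.73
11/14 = 0.79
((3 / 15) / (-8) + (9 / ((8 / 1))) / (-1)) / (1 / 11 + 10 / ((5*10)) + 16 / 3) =-759 / 3712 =-0.20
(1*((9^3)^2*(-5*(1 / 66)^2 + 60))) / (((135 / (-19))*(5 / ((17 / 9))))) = -1695329.97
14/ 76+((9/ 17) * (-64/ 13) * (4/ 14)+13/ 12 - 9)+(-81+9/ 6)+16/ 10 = -152332967/ 1763580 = -86.38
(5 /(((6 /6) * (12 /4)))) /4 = 5 /12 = 0.42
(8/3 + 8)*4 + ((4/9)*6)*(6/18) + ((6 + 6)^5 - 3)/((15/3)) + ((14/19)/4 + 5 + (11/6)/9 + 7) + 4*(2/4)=127797902/2565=49823.74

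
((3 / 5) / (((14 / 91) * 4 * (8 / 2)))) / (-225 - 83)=-39 / 49280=-0.00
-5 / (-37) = 5 / 37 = 0.14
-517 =-517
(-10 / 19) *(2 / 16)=-5 / 76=-0.07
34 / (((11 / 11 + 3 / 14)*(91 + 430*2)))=28 / 951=0.03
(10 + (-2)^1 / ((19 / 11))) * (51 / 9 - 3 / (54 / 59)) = 1204 / 57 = 21.12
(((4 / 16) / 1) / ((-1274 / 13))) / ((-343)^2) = -0.00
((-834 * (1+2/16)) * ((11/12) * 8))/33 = -417/2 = -208.50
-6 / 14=-3 / 7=-0.43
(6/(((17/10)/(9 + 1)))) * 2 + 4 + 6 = 1370/17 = 80.59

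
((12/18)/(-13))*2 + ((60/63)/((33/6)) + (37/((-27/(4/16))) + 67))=7213831/108108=66.73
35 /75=0.47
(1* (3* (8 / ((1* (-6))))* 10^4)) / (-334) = 20000 / 167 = 119.76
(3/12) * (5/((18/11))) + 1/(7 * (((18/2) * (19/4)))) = 2449/3192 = 0.77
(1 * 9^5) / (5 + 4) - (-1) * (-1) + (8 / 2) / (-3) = 19676 / 3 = 6558.67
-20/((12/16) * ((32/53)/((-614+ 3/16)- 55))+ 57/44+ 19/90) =-2495473200/187895231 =-13.28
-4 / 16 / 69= -1 / 276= -0.00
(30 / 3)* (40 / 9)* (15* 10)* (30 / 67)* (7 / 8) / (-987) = -25000 / 9447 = -2.65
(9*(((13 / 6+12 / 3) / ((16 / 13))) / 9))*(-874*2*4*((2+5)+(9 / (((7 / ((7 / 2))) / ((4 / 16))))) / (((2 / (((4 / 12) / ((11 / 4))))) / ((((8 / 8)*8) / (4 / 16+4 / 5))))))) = -40568021 / 154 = -263428.71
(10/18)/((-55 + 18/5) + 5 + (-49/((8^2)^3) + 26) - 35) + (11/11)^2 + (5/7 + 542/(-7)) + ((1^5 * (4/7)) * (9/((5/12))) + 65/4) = -4312236422609/91493807580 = -47.13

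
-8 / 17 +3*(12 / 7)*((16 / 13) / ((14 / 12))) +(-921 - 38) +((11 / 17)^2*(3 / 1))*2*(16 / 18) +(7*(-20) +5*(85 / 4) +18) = -2137457069 / 2209116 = -967.56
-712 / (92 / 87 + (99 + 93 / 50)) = -6.99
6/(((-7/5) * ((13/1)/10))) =-300/91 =-3.30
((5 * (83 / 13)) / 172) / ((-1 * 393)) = -415 / 878748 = -0.00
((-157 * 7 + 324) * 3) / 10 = -465 / 2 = -232.50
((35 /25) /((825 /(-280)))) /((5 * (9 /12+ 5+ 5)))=-1568 /177375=-0.01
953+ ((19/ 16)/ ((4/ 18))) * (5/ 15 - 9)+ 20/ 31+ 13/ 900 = 101259937/ 111600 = 907.35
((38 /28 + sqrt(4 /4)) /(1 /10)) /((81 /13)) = 715 /189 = 3.78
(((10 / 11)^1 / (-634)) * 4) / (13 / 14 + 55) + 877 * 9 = 21550423373 / 2730321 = 7893.00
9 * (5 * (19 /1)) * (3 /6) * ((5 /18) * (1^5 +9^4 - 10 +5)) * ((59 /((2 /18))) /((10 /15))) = 4961517975 /8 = 620189746.88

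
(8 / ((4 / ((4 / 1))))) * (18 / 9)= 16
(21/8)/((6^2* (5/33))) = 77/160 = 0.48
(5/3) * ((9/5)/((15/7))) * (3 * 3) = 63/5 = 12.60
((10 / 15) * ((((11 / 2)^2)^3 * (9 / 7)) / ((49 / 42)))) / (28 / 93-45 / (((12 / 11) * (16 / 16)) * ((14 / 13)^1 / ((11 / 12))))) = -2965593114 / 5076211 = -584.21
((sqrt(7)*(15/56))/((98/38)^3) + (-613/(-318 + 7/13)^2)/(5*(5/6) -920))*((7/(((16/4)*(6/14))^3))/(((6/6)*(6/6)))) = 35533771/3850623724320 + 34295*sqrt(7)/1580544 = 0.06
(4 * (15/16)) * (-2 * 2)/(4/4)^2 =-15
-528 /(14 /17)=-4488 /7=-641.14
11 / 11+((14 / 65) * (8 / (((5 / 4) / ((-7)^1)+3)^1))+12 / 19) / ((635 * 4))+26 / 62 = 2726905431 / 1920567025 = 1.42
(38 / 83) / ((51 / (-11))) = -418 / 4233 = -0.10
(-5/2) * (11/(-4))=55/8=6.88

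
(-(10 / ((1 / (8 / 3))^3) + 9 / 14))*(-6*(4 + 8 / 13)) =1438460 / 273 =5269.08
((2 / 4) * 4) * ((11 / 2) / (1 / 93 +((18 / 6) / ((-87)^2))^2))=2170645389 / 2121874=1022.99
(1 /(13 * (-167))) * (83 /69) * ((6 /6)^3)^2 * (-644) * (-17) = -39508 /6513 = -6.07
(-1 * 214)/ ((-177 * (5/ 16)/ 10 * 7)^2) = -219136/ 1535121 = -0.14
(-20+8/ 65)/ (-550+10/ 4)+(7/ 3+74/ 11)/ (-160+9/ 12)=-263308/ 12787775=-0.02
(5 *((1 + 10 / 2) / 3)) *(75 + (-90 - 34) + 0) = -490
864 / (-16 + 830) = 432 / 407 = 1.06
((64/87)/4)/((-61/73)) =-1168/5307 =-0.22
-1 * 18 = -18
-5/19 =-0.26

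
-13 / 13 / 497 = -1 / 497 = -0.00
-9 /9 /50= -1 /50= -0.02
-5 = -5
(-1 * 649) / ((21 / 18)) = -3894 / 7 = -556.29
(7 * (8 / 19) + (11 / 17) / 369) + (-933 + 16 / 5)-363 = -768667283 / 595935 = -1289.85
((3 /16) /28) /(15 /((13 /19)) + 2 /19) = 0.00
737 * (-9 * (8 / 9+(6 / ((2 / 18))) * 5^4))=-223869646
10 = 10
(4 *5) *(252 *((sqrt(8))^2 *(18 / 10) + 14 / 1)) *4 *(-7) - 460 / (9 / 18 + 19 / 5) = -172340344 / 43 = -4007914.98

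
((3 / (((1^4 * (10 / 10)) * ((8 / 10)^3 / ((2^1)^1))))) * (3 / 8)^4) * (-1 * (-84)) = 19.47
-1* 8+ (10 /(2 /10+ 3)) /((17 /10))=-419 /68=-6.16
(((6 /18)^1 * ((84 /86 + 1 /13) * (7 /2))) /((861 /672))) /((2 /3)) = 32984 /22919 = 1.44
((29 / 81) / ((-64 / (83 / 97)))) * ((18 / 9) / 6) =-2407 / 1508544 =-0.00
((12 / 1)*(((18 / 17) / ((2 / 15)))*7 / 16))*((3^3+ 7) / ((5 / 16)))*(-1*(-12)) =54432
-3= -3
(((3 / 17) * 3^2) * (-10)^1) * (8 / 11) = -2160 / 187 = -11.55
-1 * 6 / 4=-3 / 2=-1.50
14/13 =1.08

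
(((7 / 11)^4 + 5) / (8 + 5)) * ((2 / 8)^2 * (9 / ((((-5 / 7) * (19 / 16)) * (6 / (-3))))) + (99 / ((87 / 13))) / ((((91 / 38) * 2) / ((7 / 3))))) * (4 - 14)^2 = 31404464220 / 104873483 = 299.45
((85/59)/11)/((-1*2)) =-85/1298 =-0.07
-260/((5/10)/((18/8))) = -1170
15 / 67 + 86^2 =7396.22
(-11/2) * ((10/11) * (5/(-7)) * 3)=10.71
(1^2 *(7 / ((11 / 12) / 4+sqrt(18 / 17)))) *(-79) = 4963728 / 39415 - 3822336 *sqrt(34) / 39415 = -439.53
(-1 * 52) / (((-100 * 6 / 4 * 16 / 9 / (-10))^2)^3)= -9477 / 65536000000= -0.00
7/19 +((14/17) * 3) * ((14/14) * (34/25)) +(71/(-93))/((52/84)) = 477638/191425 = 2.50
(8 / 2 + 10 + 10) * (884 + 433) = 31608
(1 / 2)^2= 1 / 4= 0.25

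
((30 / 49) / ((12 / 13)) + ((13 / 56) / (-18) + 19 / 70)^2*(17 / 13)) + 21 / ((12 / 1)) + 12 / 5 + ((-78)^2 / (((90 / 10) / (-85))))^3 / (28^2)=-79907073872624896927 / 330220800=-241980740984.90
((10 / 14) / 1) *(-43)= -215 / 7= -30.71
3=3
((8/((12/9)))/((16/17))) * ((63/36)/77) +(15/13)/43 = 33789/196768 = 0.17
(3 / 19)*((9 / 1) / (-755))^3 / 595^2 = -2187 / 2894865478465625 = -0.00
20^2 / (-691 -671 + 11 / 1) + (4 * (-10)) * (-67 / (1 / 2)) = 7240960 / 1351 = 5359.70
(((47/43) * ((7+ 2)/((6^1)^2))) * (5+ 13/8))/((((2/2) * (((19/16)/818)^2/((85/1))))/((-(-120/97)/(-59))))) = -136009891334400/88838129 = -1530985.54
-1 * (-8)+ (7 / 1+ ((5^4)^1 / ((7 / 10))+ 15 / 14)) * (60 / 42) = 63457 / 49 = 1295.04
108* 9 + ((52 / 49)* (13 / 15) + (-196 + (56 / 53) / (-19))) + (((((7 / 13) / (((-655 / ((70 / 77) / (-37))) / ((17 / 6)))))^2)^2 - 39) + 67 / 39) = 3411168510758114024590432992549529 / 4612292087802344393376392579115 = 739.58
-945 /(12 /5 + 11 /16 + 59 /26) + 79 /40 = -4319099 /24760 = -174.44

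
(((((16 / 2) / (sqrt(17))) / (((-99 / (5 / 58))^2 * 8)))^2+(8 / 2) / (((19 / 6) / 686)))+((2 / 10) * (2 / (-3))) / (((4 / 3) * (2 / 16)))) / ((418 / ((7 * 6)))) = 10639076665600383179081 / 122306717523174711120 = 86.99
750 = 750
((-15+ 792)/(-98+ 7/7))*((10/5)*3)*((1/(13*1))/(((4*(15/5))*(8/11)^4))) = -11376057/10330112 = -1.10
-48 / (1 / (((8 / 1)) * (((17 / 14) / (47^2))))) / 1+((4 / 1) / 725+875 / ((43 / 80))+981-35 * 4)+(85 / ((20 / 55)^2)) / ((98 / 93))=332443660774639 / 107981221600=3078.72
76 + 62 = 138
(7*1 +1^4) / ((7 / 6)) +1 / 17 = 6.92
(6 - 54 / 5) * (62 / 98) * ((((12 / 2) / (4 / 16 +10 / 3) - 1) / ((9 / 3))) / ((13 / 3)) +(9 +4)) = -5428224 / 136955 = -39.64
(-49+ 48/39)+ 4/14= -47.48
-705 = -705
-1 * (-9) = 9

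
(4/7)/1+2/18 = 43/63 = 0.68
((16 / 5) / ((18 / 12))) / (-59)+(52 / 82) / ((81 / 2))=-20084 / 979695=-0.02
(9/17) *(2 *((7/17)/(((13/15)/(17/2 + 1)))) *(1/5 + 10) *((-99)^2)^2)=1034850081573/221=4682579554.63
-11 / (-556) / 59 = 11 / 32804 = 0.00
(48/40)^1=6/5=1.20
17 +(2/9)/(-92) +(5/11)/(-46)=38681/2277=16.99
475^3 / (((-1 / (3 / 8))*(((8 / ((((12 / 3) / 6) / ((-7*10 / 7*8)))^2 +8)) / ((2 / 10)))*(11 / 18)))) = -13153026.11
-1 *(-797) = 797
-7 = -7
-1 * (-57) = 57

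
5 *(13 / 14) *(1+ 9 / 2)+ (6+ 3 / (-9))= 2621 / 84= 31.20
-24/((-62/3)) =36/31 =1.16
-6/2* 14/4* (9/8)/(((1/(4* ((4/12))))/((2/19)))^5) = -0.00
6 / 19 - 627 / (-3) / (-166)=-2975 / 3154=-0.94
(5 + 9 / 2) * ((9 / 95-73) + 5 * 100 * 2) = 44037 / 5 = 8807.40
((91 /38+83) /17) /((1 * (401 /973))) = 3157385 /259046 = 12.19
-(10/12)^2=-25/36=-0.69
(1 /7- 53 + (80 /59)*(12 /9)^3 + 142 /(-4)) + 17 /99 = -20845345 /245322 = -84.97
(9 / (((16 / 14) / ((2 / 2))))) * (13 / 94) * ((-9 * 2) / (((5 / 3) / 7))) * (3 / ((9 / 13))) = -670761 / 1880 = -356.79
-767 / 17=-45.12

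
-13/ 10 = -1.30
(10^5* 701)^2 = 4914010000000000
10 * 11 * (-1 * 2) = -220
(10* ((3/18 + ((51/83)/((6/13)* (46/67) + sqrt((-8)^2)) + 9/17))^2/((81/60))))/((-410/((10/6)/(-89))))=13935704518672225/69478800352816151844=0.00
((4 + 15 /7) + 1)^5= 312500000 /16807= 18593.44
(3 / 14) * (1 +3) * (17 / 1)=102 / 7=14.57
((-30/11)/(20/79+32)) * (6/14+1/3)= -3160/49049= -0.06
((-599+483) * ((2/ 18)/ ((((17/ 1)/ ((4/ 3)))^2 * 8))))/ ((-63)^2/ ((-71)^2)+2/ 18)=-584756/ 53010981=-0.01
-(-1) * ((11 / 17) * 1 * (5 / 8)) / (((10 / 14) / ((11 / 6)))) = 847 / 816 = 1.04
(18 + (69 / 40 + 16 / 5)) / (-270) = -917 / 10800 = -0.08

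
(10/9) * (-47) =-470/9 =-52.22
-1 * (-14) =14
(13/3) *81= 351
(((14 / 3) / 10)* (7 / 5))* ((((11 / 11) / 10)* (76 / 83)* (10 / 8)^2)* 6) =931 / 1660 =0.56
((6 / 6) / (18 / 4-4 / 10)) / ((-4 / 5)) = -25 / 82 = -0.30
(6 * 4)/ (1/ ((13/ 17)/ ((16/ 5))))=195/ 34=5.74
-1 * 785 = -785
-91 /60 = -1.52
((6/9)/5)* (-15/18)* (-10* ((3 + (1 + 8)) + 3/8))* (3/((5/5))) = 41.25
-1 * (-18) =18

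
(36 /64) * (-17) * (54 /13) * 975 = -38728.12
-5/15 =-1/3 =-0.33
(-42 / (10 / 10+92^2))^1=-42 / 8465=-0.00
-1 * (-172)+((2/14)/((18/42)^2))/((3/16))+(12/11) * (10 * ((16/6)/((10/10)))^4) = 727.80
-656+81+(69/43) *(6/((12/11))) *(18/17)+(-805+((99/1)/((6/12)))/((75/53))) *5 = -14221807/3655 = -3891.06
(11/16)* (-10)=-55/8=-6.88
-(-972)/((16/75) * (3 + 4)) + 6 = 18393/28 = 656.89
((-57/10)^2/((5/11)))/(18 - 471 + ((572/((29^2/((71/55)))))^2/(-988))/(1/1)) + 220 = 669153312953279/3043789026140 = 219.84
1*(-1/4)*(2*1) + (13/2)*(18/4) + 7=143/4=35.75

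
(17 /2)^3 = 4913 /8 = 614.12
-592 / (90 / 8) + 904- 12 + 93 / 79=2988173 / 3555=840.55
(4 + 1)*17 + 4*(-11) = 41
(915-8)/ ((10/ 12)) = 5442/ 5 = 1088.40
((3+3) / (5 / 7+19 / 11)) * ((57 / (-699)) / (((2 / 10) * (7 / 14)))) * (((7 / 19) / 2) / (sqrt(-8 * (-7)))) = -1155 * sqrt(14) / 87608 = -0.05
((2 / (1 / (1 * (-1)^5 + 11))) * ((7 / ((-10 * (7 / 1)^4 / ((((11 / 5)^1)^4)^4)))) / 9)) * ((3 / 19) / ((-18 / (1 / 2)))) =0.86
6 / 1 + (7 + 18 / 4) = 35 / 2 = 17.50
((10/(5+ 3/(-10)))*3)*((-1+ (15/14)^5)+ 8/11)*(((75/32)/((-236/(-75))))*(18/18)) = 2843291109375/524967855104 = 5.42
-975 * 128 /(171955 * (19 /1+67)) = -12480 /1478813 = -0.01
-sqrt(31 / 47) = -sqrt(1457) / 47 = -0.81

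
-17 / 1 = -17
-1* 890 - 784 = -1674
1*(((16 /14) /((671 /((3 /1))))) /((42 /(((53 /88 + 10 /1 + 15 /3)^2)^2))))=7.21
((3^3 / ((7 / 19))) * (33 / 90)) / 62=1881 / 4340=0.43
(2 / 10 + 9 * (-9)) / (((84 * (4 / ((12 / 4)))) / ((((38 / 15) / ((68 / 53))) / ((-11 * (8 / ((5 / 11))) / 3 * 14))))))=101707 / 64507520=0.00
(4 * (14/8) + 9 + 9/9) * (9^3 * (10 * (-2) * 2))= -495720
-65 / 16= -4.06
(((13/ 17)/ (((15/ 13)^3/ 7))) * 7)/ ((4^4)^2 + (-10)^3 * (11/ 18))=107653/ 286543500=0.00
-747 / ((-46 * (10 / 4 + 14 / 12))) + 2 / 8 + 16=20927 / 1012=20.68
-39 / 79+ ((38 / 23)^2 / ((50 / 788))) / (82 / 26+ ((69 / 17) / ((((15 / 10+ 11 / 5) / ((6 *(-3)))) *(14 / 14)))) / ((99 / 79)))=-4627425565243 / 1184337089275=-3.91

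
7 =7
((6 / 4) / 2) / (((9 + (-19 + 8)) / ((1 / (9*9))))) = -1 / 216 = -0.00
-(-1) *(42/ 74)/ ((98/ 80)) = 120/ 259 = 0.46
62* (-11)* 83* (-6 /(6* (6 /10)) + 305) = -51511460 /3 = -17170486.67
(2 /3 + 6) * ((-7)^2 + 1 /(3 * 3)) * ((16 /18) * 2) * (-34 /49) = -4808960 /11907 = -403.88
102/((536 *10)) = 51/2680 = 0.02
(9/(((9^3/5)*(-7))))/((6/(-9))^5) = 15/224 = 0.07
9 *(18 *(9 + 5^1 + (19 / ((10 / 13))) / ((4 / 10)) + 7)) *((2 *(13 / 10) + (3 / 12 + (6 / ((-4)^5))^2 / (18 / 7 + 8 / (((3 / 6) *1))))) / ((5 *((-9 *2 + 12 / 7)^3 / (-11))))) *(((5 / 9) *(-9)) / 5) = -72777052974087 / 3739935047680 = -19.46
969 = 969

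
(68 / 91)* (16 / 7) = 1088 / 637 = 1.71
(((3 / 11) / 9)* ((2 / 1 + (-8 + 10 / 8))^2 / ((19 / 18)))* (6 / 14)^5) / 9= 1539 / 1479016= 0.00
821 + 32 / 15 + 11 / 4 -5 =49253 / 60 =820.88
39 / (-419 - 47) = -39 / 466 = -0.08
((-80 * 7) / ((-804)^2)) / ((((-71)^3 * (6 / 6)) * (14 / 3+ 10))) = 35 / 212079447228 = 0.00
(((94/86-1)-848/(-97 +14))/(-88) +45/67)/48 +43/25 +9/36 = 1.98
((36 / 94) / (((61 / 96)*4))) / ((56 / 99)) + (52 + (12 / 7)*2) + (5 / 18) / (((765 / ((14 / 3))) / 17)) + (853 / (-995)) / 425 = 114912877891124 / 2062262845125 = 55.72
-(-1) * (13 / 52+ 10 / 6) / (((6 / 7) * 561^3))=161 / 12712210632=0.00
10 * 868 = 8680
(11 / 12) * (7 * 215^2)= 296610.42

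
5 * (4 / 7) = 20 / 7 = 2.86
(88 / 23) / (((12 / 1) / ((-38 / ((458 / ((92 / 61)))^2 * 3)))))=-76912 / 1756196649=-0.00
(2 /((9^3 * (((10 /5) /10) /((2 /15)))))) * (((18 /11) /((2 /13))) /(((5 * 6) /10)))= 52 /8019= 0.01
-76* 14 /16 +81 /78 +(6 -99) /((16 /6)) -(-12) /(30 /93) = -32831 /520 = -63.14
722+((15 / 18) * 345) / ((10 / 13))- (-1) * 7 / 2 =4397 / 4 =1099.25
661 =661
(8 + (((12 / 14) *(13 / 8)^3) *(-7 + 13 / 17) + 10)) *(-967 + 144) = 61845981 / 15232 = 4060.27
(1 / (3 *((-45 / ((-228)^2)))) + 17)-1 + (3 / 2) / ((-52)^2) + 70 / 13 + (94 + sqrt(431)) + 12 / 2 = -242.92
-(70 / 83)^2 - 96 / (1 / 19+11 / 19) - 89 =-1665149 / 6889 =-241.71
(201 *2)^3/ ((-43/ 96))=-6236621568/ 43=-145037710.88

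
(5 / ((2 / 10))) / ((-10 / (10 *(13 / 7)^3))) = -54925 / 343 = -160.13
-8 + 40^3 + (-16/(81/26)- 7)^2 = 420817801/6561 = 64139.28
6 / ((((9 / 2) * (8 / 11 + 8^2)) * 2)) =11 / 1068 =0.01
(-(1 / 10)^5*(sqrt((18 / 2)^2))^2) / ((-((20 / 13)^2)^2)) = 2313441 / 16000000000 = 0.00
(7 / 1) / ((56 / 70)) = 35 / 4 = 8.75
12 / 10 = 6 / 5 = 1.20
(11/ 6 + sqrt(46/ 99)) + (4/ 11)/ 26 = sqrt(506)/ 33 + 1585/ 858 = 2.53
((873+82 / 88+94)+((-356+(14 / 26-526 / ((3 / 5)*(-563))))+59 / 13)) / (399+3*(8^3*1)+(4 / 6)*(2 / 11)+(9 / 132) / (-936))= 4780811528 / 14956288109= 0.32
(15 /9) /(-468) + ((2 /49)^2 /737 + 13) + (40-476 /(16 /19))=-318164520733 /621107487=-512.25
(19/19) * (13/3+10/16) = 119/24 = 4.96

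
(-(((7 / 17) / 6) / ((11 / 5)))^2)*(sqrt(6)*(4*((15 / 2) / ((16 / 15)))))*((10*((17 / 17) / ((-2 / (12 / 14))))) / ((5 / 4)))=13125*sqrt(6) / 139876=0.23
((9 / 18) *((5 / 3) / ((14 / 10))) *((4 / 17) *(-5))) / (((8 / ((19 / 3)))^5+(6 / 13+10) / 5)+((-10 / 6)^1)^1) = -40236608750 / 209229119743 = -0.19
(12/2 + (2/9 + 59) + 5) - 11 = 533/9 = 59.22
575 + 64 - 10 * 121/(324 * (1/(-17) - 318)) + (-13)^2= 707764957/875934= 808.01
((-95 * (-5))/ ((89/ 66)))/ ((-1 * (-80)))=3135/ 712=4.40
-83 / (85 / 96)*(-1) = 7968 / 85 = 93.74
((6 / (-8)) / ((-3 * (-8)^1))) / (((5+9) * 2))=-1 / 896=-0.00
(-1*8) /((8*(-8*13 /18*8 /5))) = 45 /416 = 0.11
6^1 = 6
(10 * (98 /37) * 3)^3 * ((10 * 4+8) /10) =121978483200 /50653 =2408119.62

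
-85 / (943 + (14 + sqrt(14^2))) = -0.09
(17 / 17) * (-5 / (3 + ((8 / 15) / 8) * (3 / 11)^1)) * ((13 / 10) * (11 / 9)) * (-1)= 7865 / 2988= 2.63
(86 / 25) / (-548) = -43 / 6850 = -0.01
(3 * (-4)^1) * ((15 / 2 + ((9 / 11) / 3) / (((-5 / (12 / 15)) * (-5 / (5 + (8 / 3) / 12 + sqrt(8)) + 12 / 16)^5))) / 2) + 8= 680988171427129368133 / 187229391166612575 + 720648723376439296 * sqrt(2) / 277376875802389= 7311.43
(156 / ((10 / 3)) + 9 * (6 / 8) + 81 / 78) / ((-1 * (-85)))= 14193 / 22100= 0.64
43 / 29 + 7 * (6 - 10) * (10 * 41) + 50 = -331427 / 29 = -11428.52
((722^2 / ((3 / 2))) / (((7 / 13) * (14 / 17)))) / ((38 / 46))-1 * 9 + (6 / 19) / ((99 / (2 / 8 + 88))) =19430856289 / 20482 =948679.64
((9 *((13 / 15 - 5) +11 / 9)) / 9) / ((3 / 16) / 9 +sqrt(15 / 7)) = 14672 / 518295 - 33536 *sqrt(105) / 172765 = -1.96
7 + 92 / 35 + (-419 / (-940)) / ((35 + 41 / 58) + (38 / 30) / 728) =179342959639 / 18602007095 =9.64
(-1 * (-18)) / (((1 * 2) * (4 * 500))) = 9 / 2000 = 0.00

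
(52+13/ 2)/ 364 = 9/ 56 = 0.16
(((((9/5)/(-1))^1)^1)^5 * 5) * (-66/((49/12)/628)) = 29369555424/30625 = 959005.89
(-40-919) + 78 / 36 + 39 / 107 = -614053 / 642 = -956.47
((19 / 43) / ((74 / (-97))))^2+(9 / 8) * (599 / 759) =6267416351 / 5123312744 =1.22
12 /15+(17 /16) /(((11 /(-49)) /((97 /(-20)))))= 83617 /3520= 23.75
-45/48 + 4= 3.06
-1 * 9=-9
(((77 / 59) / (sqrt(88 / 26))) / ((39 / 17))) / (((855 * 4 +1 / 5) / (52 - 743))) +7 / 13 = 7 / 13 - 58735 * sqrt(143) / 11242686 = 0.48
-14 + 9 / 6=-25 / 2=-12.50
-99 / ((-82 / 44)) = 2178 / 41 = 53.12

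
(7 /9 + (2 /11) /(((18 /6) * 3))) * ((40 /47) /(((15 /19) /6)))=24016 /4653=5.16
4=4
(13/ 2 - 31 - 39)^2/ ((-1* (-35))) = 16129/ 140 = 115.21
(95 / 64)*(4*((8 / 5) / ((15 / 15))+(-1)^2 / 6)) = 1007 / 96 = 10.49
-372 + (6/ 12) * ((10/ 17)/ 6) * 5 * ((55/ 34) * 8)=-319774/ 867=-368.83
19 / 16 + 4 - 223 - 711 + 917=-189 / 16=-11.81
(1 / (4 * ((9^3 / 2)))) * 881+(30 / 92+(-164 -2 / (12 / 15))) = -5552213 / 33534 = -165.57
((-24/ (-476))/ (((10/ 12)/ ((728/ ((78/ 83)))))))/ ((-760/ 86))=-42828/ 8075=-5.30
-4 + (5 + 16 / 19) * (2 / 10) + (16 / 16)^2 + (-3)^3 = -2739 / 95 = -28.83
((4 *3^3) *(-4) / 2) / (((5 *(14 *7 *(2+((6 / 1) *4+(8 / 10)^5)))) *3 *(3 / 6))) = -22500 / 2015713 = -0.01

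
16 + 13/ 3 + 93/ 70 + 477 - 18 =100939/ 210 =480.66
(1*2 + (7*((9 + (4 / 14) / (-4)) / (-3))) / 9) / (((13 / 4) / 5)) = -170 / 351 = -0.48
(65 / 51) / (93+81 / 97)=6305 / 464202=0.01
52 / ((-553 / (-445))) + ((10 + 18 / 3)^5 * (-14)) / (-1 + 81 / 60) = -23194477980 / 553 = -41942998.16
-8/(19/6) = -48/19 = -2.53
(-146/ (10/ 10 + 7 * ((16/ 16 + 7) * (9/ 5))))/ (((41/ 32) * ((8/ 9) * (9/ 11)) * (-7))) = 32120/ 146083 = 0.22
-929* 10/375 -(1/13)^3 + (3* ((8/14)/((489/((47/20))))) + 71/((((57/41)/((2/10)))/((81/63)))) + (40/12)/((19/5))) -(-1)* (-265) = -51844414826/188008275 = -275.76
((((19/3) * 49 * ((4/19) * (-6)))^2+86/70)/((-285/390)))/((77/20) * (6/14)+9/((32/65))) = -1491577152/141379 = -10550.20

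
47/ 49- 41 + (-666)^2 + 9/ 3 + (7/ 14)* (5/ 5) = 43464907/ 98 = 443519.46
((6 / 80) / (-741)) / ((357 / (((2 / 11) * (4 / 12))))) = -1 / 58198140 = -0.00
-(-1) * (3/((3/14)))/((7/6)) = 12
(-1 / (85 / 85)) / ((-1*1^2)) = 1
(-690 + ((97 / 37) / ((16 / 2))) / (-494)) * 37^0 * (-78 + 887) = -81623777513 / 146224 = -558210.54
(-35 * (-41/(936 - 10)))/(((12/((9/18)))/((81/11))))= 38745/81488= 0.48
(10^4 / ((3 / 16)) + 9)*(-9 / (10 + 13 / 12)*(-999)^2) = -821350830996 / 19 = -43228991105.05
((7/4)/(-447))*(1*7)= -49/1788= -0.03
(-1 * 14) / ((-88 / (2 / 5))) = 7 / 110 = 0.06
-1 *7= -7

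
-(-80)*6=480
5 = 5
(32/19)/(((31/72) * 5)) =2304/2945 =0.78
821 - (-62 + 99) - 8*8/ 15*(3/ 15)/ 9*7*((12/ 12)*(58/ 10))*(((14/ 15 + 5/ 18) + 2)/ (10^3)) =14883515332/ 18984375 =783.99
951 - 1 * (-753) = 1704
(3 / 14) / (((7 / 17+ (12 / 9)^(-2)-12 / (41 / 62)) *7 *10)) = -8364 / 46918235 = -0.00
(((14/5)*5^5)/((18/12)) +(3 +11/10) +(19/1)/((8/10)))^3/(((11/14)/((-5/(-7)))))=43492029018884711/237600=183047260180.49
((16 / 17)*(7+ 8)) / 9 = 80 / 51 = 1.57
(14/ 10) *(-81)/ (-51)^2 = -0.04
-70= -70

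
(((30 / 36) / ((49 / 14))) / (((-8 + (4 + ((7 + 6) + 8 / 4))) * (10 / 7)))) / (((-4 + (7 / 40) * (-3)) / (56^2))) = -62720 / 5973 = -10.50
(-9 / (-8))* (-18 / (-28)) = 81 / 112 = 0.72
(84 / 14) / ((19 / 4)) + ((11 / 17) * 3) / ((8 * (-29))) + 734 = 55097053 / 74936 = 735.25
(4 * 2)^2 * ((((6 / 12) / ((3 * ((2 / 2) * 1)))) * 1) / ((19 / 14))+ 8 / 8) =4096 / 57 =71.86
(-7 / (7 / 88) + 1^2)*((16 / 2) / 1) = -696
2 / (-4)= -1 / 2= -0.50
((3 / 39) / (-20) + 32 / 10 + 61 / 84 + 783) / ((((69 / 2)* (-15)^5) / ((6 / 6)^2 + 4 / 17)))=-2148298 / 57898546875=-0.00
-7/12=-0.58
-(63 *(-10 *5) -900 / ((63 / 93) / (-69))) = -619650 / 7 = -88521.43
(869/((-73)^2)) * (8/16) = 869/10658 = 0.08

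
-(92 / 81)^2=-8464 / 6561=-1.29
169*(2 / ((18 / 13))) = 2197 / 9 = 244.11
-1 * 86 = -86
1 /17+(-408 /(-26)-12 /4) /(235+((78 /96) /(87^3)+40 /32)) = 61912452229 /550100239013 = 0.11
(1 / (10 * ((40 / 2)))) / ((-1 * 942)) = -1 / 188400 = -0.00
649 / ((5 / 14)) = 9086 / 5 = 1817.20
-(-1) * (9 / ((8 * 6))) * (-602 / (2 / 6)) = -2709 / 8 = -338.62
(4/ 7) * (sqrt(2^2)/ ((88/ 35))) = 5/ 11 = 0.45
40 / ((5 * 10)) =0.80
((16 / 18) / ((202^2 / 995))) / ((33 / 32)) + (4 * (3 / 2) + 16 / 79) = 1489582250 / 239346063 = 6.22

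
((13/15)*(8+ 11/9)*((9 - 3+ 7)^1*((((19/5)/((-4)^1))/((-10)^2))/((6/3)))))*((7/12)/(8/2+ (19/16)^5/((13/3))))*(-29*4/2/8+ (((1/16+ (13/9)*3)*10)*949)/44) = -881224646039296/14786045319375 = -59.60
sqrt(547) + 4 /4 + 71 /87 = 158 /87 + sqrt(547) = 25.20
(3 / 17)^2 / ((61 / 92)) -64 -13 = -1356605 / 17629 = -76.95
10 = 10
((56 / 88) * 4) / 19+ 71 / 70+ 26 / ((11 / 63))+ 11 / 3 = 6746947 / 43890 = 153.72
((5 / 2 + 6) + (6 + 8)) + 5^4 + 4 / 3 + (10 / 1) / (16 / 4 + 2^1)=1301 / 2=650.50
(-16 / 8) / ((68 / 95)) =-95 / 34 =-2.79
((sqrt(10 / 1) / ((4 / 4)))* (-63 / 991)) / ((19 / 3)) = -189* sqrt(10) / 18829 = -0.03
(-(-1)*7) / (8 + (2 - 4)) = 7 / 6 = 1.17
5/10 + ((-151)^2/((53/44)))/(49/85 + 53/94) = 16032322003/965766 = 16600.63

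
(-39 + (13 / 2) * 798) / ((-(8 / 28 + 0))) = -18018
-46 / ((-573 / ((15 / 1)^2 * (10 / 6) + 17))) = 18032 / 573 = 31.47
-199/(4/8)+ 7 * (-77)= -937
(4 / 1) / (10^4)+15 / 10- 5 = -8749 / 2500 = -3.50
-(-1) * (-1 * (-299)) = 299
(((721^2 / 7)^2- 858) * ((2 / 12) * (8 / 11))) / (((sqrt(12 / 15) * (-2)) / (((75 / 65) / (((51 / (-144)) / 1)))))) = 1323598154640 * sqrt(5) / 2431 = 1217464191.14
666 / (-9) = -74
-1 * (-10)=10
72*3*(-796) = -171936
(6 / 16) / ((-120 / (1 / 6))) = -1 / 1920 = -0.00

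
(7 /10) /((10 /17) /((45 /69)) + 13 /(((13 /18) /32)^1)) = 357 /294220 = 0.00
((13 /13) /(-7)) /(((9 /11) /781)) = -8591 /63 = -136.37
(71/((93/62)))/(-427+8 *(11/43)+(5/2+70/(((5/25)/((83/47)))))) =573964/2372229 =0.24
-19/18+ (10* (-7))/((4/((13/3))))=-692/9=-76.89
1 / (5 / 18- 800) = -18 / 14395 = -0.00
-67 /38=-1.76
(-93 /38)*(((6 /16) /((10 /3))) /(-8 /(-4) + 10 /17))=-14229 /133760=-0.11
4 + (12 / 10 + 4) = 46 / 5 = 9.20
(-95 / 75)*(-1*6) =38 / 5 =7.60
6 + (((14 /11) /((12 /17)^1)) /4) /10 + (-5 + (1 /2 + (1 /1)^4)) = 6719 /2640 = 2.55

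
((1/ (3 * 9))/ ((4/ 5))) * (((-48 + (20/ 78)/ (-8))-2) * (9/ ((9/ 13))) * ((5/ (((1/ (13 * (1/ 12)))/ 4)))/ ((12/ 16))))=-2536625/ 2916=-869.90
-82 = -82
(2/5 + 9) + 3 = 62/5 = 12.40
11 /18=0.61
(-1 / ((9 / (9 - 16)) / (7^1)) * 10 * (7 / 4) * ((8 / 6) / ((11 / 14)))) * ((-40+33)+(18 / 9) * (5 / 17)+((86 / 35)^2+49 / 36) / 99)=-23046479827 / 22493295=-1024.59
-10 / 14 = -5 / 7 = -0.71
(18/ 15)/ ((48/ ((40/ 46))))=0.02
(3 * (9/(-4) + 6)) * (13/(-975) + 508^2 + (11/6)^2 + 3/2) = 2903274.54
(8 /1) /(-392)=-1 /49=-0.02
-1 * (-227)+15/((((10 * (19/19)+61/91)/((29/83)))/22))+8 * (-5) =15941761/80593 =197.81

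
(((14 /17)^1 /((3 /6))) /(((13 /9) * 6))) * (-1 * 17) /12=-7 /26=-0.27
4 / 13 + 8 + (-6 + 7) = 121 / 13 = 9.31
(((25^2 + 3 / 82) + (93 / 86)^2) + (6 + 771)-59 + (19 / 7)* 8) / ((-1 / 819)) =-339226691193 / 303236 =-1118688.72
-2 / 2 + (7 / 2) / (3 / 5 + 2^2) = -11 / 46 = -0.24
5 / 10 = 1 / 2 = 0.50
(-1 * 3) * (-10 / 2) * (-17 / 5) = -51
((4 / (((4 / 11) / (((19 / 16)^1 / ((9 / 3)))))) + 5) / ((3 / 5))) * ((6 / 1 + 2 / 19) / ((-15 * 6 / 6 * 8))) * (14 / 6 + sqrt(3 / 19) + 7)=-7.72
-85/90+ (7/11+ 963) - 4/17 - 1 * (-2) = 3246361/3366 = 964.46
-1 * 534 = -534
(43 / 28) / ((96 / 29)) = 1247 / 2688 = 0.46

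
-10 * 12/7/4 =-30/7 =-4.29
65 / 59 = 1.10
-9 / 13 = -0.69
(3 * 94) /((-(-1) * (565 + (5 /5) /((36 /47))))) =10152 /20387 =0.50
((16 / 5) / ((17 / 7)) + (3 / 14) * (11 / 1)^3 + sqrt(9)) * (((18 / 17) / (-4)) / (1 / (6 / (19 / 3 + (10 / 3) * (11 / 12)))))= -48.98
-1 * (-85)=85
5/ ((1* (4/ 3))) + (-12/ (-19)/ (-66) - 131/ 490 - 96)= -92.53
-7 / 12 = -0.58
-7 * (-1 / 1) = 7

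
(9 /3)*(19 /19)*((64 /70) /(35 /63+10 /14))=54 /25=2.16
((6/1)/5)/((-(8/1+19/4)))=-0.09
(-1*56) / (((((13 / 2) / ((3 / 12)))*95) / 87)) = -1.97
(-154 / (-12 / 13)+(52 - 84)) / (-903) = -809 / 5418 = -0.15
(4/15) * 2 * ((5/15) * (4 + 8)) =32/15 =2.13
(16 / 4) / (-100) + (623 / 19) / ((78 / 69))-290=-261.03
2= 2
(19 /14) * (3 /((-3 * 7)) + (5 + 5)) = 1311 /98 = 13.38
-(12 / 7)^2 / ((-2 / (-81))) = -119.02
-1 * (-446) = 446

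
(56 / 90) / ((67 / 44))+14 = 43442 / 3015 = 14.41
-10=-10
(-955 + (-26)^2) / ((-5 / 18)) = 5022 / 5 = 1004.40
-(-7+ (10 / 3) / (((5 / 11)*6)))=52 / 9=5.78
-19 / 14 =-1.36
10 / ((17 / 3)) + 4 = 98 / 17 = 5.76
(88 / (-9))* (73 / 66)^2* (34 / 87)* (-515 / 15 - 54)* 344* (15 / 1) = 165169157600 / 77517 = 2130747.55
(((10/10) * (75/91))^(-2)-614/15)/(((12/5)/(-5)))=82.21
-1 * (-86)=86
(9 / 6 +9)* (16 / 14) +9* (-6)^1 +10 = -32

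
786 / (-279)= -262 / 93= -2.82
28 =28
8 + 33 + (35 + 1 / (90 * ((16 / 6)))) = 18241 / 240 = 76.00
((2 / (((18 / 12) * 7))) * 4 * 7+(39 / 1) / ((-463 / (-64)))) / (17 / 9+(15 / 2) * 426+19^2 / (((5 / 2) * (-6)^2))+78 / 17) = 2532320 / 756911937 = 0.00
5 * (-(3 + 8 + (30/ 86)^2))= -102820/ 1849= -55.61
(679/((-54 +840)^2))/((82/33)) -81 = -1367792875/16886424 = -81.00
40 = 40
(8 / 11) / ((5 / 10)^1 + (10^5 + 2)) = 16 / 2200055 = 0.00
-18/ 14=-9/ 7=-1.29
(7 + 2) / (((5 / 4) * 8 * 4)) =9 / 40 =0.22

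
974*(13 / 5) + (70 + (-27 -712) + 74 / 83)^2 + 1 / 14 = 216473698327 / 482230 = 448901.35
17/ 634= 0.03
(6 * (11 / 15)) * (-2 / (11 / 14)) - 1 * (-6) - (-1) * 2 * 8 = 10.80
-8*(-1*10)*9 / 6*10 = 1200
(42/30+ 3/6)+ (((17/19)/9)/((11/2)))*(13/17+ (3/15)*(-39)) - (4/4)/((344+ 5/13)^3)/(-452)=61479992617566301/34678941467031180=1.77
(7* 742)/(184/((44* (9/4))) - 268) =-36729/1882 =-19.52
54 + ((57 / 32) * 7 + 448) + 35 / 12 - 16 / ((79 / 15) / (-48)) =5029771 / 7584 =663.21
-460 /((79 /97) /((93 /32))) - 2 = -1643.48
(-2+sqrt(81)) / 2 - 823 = -1639 / 2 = -819.50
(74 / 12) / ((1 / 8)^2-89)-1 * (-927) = 15836611 / 17085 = 926.93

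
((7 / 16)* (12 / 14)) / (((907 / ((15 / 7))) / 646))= 0.57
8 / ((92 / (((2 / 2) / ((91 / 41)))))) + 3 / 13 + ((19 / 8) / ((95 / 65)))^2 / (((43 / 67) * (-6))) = -0.42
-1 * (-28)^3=21952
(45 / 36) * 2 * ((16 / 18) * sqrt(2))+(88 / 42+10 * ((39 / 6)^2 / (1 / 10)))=20 * sqrt(2) / 9+88769 / 21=4230.24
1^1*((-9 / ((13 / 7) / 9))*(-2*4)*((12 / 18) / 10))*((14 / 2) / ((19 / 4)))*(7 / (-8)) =-37044 / 1235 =-30.00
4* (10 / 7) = 40 / 7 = 5.71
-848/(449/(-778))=659744/449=1469.36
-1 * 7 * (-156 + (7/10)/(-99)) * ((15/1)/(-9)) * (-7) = 7567903/594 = 12740.58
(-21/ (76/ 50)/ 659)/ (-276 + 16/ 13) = 6825/ 89450024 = 0.00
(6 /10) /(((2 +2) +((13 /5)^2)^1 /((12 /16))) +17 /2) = 90 /3227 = 0.03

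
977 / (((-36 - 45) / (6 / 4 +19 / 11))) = -69367 / 1782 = -38.93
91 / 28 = 13 / 4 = 3.25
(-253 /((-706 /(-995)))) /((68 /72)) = -2265615 /6001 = -377.54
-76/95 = -4/5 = -0.80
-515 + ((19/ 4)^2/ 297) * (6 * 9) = -44959/ 88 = -510.90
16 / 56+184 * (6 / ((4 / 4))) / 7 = 158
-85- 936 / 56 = -712 / 7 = -101.71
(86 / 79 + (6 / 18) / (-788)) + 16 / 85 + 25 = 417118721 / 15874260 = 26.28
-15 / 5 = -3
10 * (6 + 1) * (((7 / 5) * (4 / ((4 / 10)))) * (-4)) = -3920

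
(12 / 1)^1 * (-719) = -8628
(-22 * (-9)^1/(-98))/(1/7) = -99/7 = -14.14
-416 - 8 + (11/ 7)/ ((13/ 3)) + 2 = -38369/ 91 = -421.64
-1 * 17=-17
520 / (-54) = -260 / 27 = -9.63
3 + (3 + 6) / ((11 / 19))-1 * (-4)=248 / 11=22.55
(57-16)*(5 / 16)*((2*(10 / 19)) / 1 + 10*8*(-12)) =-933775 / 76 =-12286.51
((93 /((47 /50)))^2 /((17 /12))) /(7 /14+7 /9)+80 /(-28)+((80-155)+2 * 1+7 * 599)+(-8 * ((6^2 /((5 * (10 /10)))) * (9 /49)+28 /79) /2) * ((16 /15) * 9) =790738631981612 /83586406225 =9460.13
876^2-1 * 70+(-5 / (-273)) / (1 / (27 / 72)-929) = 194043247029 / 252889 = 767306.00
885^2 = 783225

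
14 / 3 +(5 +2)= 35 / 3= 11.67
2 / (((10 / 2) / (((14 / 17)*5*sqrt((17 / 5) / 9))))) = 28*sqrt(85) / 255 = 1.01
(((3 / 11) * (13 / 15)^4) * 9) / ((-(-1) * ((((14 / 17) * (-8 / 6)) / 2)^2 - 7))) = -24762387 / 119783125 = -0.21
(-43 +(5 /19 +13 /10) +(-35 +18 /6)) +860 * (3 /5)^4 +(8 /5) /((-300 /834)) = 159463 /4750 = 33.57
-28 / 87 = -0.32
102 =102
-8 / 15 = -0.53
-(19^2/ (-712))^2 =-130321/ 506944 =-0.26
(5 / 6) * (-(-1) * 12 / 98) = 5 / 49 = 0.10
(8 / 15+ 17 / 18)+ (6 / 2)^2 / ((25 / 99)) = 16703 / 450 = 37.12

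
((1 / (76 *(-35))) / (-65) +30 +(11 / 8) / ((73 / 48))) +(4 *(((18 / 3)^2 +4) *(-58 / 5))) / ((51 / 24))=-180775939559 / 214568900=-842.51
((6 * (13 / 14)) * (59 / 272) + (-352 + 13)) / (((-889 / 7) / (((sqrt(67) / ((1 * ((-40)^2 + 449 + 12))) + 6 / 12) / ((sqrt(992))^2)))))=214385 * sqrt(67) / 164793119232 + 643155 / 479747072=0.00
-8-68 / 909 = -7340 / 909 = -8.07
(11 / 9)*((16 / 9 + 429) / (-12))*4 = -42647 / 243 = -175.50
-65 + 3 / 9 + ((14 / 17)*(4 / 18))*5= -9754 / 153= -63.75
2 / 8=1 / 4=0.25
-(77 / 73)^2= -5929 / 5329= -1.11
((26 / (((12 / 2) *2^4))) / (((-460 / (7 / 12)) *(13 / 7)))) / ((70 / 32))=-7 / 82800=-0.00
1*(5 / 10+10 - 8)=5 / 2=2.50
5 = 5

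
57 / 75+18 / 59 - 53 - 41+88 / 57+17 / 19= -7608478 / 84075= -90.50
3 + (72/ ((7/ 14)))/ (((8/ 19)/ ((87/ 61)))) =29937/ 61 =490.77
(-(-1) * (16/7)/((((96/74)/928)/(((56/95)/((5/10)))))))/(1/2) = 1098752/285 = 3855.27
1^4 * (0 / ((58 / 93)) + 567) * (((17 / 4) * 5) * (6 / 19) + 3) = 209223 / 38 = 5505.87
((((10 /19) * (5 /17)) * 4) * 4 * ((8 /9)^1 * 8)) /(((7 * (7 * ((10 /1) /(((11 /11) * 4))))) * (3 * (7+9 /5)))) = 25600 /4700619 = 0.01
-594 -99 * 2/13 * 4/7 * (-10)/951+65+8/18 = -137201419/259623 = -528.46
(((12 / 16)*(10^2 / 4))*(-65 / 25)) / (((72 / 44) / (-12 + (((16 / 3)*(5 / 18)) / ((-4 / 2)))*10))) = 578.18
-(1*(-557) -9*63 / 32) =18391 / 32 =574.72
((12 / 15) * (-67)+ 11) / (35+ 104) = -213 / 695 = -0.31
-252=-252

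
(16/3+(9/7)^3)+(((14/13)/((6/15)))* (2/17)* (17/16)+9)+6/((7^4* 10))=62908501/3745560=16.80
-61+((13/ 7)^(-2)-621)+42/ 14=-114702/ 169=-678.71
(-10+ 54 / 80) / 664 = -373 / 26560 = -0.01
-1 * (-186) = 186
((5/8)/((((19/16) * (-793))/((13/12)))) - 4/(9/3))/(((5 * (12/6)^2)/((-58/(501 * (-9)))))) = -269033/313555860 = -0.00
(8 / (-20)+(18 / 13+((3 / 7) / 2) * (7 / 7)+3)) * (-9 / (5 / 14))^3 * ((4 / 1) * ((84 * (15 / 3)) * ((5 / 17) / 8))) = -22930310088 / 5525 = -4150282.37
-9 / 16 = -0.56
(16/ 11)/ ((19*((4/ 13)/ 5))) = 260/ 209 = 1.24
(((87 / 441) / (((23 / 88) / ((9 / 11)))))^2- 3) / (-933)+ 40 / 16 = 1977267909 / 790020238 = 2.50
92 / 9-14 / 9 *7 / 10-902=-13393 / 15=-892.87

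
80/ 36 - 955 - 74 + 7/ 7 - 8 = -9304/ 9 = -1033.78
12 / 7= 1.71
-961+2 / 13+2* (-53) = -13869 / 13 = -1066.85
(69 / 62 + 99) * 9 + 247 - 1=71115 / 62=1147.02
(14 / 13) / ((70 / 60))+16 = 220 / 13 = 16.92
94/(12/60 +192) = 470/961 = 0.49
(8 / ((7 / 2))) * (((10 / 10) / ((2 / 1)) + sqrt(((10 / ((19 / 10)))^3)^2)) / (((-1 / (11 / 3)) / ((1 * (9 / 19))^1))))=-529810776 / 912247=-580.78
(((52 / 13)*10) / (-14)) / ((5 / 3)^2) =-1.03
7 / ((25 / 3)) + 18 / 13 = 723 / 325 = 2.22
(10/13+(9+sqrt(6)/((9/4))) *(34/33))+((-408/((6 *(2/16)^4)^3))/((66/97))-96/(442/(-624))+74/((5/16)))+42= -62608425329287042/328185+136 *sqrt(6)/297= -190771745597.51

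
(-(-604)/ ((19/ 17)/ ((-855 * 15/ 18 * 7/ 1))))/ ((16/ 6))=-4043025/ 4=-1010756.25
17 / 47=0.36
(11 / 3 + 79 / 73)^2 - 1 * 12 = 506068 / 47961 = 10.55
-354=-354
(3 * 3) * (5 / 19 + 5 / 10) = 261 / 38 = 6.87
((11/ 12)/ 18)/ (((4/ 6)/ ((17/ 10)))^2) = 3179/ 9600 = 0.33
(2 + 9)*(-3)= -33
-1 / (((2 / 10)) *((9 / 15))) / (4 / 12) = -25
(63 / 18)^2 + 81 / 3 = 157 / 4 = 39.25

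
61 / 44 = 1.39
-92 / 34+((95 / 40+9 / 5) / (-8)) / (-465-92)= -8196201 / 3030080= -2.70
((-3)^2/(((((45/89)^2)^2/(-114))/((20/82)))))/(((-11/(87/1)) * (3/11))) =138283899164/1245375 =111037.96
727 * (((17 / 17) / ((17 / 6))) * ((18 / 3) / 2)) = 13086 / 17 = 769.76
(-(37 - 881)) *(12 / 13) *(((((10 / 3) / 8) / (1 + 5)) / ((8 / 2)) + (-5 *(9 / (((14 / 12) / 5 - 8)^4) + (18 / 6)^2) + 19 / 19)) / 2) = -7879560782510977 / 459778101276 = -17137.75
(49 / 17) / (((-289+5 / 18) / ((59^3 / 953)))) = -181144278 / 84196597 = -2.15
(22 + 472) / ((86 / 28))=6916 / 43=160.84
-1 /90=-0.01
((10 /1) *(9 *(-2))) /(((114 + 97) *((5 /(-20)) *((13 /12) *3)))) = 2880 /2743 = 1.05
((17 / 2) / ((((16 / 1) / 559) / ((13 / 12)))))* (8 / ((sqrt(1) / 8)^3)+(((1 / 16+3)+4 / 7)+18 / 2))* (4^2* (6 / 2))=56848571013 / 896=63447065.86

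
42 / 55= 0.76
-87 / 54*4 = -58 / 9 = -6.44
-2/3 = -0.67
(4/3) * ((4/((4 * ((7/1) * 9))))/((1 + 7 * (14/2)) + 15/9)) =0.00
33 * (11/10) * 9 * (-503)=-1643301/10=-164330.10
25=25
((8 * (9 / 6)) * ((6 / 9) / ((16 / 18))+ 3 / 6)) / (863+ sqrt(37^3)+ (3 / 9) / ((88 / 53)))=902424600 / 48401261737 -38681280 * sqrt(37) / 48401261737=0.01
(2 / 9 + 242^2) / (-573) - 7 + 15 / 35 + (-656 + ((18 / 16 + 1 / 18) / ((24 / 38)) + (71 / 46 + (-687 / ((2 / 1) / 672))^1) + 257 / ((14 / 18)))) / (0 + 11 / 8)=-168220.89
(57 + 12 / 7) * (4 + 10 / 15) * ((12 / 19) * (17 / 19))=154.84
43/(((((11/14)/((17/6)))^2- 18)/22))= -13396306/253809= -52.78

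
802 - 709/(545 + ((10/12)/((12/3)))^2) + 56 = 268956426/313945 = 856.70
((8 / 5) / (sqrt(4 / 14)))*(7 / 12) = 7*sqrt(14) / 15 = 1.75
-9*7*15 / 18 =-105 / 2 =-52.50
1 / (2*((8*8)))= 1 / 128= 0.01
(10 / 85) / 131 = 2 / 2227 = 0.00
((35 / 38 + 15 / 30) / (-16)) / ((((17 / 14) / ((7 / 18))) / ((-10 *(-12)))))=-2205 / 646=-3.41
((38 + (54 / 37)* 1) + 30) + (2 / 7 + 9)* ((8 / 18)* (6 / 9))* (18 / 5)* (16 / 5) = 392986 / 3885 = 101.15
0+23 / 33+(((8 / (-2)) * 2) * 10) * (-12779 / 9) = 11245589 / 99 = 113591.81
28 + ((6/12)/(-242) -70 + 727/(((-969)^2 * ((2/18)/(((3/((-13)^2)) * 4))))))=-358428594313/8533694884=-42.00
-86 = -86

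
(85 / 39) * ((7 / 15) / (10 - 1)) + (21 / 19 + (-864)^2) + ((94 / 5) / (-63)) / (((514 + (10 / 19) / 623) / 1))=75724148742598283 / 101439291330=746497.22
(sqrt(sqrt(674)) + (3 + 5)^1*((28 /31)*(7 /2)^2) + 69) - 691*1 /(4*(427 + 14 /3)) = 674^(1 /4) + 25229677 /160580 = 162.21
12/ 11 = 1.09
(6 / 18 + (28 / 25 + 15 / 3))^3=113379904 / 421875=268.75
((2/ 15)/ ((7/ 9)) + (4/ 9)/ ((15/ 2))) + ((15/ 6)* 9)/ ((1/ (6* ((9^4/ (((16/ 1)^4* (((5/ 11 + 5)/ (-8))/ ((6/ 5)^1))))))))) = -364716901/ 15482880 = -23.56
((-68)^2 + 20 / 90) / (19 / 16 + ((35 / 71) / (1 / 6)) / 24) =47278048 / 13401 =3527.95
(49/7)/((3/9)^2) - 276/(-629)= 39903/629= 63.44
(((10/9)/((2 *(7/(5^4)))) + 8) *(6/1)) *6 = 14516/7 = 2073.71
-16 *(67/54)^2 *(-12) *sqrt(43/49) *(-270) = -718240 *sqrt(43)/63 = -74758.96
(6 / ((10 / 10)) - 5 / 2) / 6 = 7 / 12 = 0.58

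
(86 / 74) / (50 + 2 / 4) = 86 / 3737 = 0.02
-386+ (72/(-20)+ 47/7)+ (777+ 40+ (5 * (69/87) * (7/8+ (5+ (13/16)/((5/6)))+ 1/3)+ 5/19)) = 107115773/231420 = 462.86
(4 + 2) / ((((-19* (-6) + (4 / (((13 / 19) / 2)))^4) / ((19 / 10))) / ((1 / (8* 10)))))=85683 / 11306332000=0.00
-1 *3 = -3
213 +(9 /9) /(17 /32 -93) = 630235 /2959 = 212.99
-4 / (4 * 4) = -0.25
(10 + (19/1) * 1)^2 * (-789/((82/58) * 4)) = -117334.88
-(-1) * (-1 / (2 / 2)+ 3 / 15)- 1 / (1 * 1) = -1.80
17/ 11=1.55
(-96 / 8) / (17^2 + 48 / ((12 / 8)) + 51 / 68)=-16 / 429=-0.04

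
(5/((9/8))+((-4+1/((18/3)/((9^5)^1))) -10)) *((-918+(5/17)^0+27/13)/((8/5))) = -5262351625/936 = -5622170.54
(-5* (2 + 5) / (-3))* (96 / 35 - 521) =-18139 / 3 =-6046.33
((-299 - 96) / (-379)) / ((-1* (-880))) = 79 / 66704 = 0.00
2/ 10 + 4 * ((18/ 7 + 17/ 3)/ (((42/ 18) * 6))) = 1877/ 735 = 2.55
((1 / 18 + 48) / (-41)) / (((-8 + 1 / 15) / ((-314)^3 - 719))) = -133901407475 / 29274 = -4574072.81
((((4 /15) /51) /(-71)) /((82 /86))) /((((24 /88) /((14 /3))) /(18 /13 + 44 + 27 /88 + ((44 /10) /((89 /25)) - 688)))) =1155688597 /1364050935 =0.85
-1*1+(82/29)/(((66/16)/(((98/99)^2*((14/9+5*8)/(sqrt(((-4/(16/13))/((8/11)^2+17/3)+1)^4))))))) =2076441930329/16952270247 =122.49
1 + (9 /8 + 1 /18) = 157 /72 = 2.18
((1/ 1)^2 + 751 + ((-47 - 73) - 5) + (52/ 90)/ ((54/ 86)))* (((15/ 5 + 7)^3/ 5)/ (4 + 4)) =15698.00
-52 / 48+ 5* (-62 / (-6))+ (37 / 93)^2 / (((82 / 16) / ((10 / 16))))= 71776601 / 1418436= 50.60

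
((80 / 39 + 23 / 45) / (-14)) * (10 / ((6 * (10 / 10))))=-1499 / 4914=-0.31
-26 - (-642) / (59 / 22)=12590 / 59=213.39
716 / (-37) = -716 / 37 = -19.35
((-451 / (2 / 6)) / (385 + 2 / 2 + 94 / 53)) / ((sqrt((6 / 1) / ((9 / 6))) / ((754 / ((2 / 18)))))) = -243308637 / 20552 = -11838.68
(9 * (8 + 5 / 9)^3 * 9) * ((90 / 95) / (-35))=-130438 / 95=-1373.03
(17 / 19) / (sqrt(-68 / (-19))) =sqrt(323) / 38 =0.47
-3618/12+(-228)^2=103365/2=51682.50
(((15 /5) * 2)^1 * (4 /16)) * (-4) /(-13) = 6 /13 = 0.46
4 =4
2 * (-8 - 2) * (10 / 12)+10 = -20 / 3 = -6.67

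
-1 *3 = -3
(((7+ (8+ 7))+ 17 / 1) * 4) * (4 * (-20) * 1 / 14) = -6240 / 7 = -891.43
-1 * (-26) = 26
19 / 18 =1.06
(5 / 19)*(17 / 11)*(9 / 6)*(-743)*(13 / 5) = -492609 / 418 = -1178.49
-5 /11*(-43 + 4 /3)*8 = 5000 /33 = 151.52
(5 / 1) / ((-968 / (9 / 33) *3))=-5 / 10648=-0.00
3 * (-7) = -21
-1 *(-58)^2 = -3364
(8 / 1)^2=64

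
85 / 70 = 17 / 14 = 1.21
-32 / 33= -0.97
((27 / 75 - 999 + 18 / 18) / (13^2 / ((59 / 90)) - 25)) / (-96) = 1471519 / 32964000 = 0.04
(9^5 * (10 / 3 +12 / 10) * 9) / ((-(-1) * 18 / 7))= 4684554 / 5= 936910.80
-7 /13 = -0.54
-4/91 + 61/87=5203/7917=0.66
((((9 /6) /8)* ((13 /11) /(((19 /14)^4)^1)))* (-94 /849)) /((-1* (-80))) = -1467011 /16227570920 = -0.00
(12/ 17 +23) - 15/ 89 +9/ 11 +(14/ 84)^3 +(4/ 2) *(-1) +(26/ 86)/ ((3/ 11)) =3627793121/ 154580184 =23.47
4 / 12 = 1 / 3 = 0.33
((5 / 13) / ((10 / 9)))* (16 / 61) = 72 / 793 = 0.09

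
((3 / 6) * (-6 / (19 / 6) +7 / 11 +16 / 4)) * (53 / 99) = 10123 / 13794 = 0.73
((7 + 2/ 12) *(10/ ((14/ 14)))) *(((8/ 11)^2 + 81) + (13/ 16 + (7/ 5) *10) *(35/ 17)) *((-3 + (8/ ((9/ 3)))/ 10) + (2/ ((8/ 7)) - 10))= -88179.43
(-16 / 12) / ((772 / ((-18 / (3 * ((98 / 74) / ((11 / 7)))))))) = 814 / 66199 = 0.01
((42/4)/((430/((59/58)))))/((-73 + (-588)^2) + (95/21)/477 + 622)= 12411063/173024595750880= 0.00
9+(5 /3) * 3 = 14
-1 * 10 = -10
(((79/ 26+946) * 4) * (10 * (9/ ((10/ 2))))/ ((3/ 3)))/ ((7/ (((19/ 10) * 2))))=482220/ 13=37093.85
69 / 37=1.86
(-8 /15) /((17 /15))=-8 /17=-0.47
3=3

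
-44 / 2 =-22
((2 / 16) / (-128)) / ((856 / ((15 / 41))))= -15 / 35938304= -0.00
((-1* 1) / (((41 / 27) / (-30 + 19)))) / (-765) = -33 / 3485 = -0.01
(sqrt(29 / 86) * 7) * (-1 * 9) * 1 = -63 * sqrt(2494) / 86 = -36.58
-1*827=-827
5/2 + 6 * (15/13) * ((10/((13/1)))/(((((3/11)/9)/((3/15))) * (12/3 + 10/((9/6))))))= 7835/1352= 5.80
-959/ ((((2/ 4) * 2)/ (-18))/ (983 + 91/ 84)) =33974493/ 2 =16987246.50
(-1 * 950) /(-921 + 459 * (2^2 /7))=6650 /4611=1.44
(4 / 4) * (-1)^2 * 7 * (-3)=-21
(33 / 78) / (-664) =-0.00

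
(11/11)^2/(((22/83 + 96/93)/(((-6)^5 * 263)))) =-2631005712/1669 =-1576396.47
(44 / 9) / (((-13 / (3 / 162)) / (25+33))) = -1276 / 3159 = -0.40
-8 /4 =-2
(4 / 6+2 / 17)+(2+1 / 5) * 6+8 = 5606 / 255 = 21.98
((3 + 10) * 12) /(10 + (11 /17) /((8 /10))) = 3536 /245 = 14.43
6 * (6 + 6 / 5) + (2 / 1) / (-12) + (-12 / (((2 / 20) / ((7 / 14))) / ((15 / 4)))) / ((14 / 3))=-544 / 105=-5.18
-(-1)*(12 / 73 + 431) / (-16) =-31475 / 1168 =-26.95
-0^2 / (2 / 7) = 0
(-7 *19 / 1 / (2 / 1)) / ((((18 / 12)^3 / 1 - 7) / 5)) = 2660 / 29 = 91.72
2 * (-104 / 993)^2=21632 / 986049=0.02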